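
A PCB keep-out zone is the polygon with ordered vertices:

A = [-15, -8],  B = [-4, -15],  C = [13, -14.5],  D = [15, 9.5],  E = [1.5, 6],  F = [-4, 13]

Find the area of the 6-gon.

566.625

A→B: (-15)(-15) − (-4)(-8) = 193
B→C: (-4)(-14.5) − (13)(-15) = 253
C→D: (13)(9.5) − (15)(-14.5) = 341
D→E: (15)(6) − (1.5)(9.5) = 75.75
E→F: (1.5)(13) − (-4)(6) = 43.5
F→A: (-4)(-8) − (-15)(13) = 227
Σ = 1133.25
Area = |Σ|/2 = 566.625.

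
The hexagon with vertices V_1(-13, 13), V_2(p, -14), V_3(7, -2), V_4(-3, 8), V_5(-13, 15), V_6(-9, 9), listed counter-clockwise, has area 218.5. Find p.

-2

The doubled signed area Σ (x_i y_{i+1} − x_{i+1} y_i) is linear in p.
With p=0 it equals 407; the coefficient of p is -15 (from the two edges through V_2).
So -15·p + 407 = 2·218.5 = 437 ⇒ p = -2.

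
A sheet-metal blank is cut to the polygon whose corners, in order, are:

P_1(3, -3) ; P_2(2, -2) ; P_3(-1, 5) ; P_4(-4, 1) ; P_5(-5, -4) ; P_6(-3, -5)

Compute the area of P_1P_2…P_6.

42.5

P_1→P_2: (3)(-2) − (2)(-3) = 0
P_2→P_3: (2)(5) − (-1)(-2) = 8
P_3→P_4: (-1)(1) − (-4)(5) = 19
P_4→P_5: (-4)(-4) − (-5)(1) = 21
P_5→P_6: (-5)(-5) − (-3)(-4) = 13
P_6→P_1: (-3)(-3) − (3)(-5) = 24
Σ = 85
Area = |Σ|/2 = 42.5.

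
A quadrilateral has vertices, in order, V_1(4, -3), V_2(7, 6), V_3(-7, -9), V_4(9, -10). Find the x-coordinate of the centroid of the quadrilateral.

161/94

Apply the surveyor's formula. First the cross-terms c_i = x_i·y_{i+1} − x_{i+1}·y_i:
  45, -21, 151, 13  ⇒  2A = 188, A = 94.
Then Σ (x_i + x_{i+1})·c_i = 966, so x̄ = 966 / (6·94) = 161/94.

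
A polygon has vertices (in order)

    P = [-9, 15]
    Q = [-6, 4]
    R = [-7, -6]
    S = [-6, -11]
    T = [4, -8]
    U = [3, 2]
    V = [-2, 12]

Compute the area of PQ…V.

Apply the shoelace formula: 2A = Σ (x_i·y_{i+1} − x_{i+1}·y_i), indices taken mod 7.
P→Q: (-9)(4) − (-6)(15) = 54
Q→R: (-6)(-6) − (-7)(4) = 64
R→S: (-7)(-11) − (-6)(-6) = 41
S→T: (-6)(-8) − (4)(-11) = 92
T→U: (4)(2) − (3)(-8) = 32
U→V: (3)(12) − (-2)(2) = 40
V→P: (-2)(15) − (-9)(12) = 78
Σ = 401
Area = |Σ|/2 = 200.5.

200.5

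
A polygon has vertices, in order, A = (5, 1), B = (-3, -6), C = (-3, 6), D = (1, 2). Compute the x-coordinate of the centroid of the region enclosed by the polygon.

Apply the shoelace formula. First the cross-terms c_i = x_i·y_{i+1} − x_{i+1}·y_i:
  -27, -36, -12, -9  ⇒  2A = -84, A = -42.
Then Σ (x_i + x_{i+1})·c_i = 132, so x̄ = 132 / (6·(-42)) = -11/21.

-11/21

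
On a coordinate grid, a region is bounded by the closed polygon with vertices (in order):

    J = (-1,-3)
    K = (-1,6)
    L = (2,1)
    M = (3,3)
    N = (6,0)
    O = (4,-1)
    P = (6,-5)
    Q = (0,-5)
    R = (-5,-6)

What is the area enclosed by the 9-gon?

Σ = (-9) + (-13) + (3) + (-18) + (-6) + (-14) + (-30) + (-25) + (9) = -103
Area = |Σ|/2 = 51.5.

51.5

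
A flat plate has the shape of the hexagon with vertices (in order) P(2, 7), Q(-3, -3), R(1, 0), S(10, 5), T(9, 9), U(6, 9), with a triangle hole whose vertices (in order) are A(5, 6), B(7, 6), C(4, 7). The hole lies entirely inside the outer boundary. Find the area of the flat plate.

Outer boundary:
Apply the shoelace (surveyor's) formula: 2A = Σ (x_i·y_{i+1} − x_{i+1}·y_i), indices taken mod 6.
P→Q: (2)(-3) − (-3)(7) = 15
Q→R: (-3)(0) − (1)(-3) = 3
R→S: (1)(5) − (10)(0) = 5
S→T: (10)(9) − (9)(5) = 45
T→U: (9)(9) − (6)(9) = 27
U→P: (6)(7) − (2)(9) = 24
Σ = 119
Area = |Σ|/2 = 59.5.
Hole:
Apply the shoelace (surveyor's) formula: 2A = Σ (x_i·y_{i+1} − x_{i+1}·y_i), indices taken mod 3.
Σ = (-12) + (25) + (-11) = 2
Area = |Σ|/2 = 1.
Net area = 59.5 − 1 = 58.5.

58.5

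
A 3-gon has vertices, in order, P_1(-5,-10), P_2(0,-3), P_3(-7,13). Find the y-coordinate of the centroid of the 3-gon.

Apply the surveyor's formula. First the cross-terms c_i = x_i·y_{i+1} − x_{i+1}·y_i:
  15, -21, 135  ⇒  2A = 129, A = 64.5.
Then Σ (y_i + y_{i+1})·c_i = 0, so ȳ = 0 / (6·64.5) = 0.

0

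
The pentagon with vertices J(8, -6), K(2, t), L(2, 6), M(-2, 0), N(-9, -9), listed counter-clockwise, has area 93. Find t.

The doubled signed area Σ (x_i y_{i+1} − x_{i+1} y_i) is linear in t.
With t=0 it equals 180; the coefficient of t is 6 (from the two edges through K).
So 6·t + 180 = 2·93 = 186 ⇒ t = 1.

1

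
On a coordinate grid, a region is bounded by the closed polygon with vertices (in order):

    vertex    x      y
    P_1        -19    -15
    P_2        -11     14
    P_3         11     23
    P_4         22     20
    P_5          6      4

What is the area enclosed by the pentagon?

Σ = (-431) + (-407) + (-286) + (-32) + (-14) = -1170
Area = |Σ|/2 = 585.

585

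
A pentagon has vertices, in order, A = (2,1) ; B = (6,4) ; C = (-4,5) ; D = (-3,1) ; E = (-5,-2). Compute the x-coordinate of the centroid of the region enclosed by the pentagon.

-6/23

Apply the shoelace (surveyor's) formula. First the cross-terms c_i = x_i·y_{i+1} − x_{i+1}·y_i:
  2, 46, 11, 11, -1  ⇒  2A = 69, A = 34.5.
Then Σ (x_i + x_{i+1})·c_i = -54, so x̄ = -54 / (6·34.5) = -6/23.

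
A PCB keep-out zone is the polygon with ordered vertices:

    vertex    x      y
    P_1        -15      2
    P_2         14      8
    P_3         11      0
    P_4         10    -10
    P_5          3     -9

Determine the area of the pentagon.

267.5

Apply Gauss's area formula: 2A = Σ (x_i·y_{i+1} − x_{i+1}·y_i), indices taken mod 5.
Cross-terms: -148, -88, -110, -60, -129  ⇒  Σ = -535
Area = |Σ|/2 = 267.5.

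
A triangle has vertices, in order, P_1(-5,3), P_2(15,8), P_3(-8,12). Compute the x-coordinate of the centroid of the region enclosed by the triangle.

Apply the shoelace (surveyor's) formula. First the cross-terms c_i = x_i·y_{i+1} − x_{i+1}·y_i:
  -85, 244, 36  ⇒  2A = 195, A = 97.5.
Then Σ (x_i + x_{i+1})·c_i = 390, so x̄ = 390 / (6·97.5) = 2/3.

2/3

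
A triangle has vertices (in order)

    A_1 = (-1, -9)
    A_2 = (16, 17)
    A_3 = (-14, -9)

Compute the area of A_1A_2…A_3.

169

Apply the shoelace (surveyor's) formula: 2A = Σ (x_i·y_{i+1} − x_{i+1}·y_i), indices taken mod 3.
Σ = (127) + (94) + (117) = 338
Area = |Σ|/2 = 169.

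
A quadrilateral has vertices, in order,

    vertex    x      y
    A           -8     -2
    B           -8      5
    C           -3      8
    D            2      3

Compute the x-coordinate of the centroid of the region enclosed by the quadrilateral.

-134/33

Apply the surveyor's formula. First the cross-terms c_i = x_i·y_{i+1} − x_{i+1}·y_i:
  -56, -49, -25, 20  ⇒  2A = -110, A = -55.
Then Σ (x_i + x_{i+1})·c_i = 1340, so x̄ = 1340 / (6·(-55)) = -134/33.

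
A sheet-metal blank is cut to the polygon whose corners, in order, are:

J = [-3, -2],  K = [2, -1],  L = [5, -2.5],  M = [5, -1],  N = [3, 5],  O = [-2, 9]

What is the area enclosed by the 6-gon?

55.25

Apply the shoelace (surveyor's) formula: 2A = Σ (x_i·y_{i+1} − x_{i+1}·y_i), indices taken mod 6.
Cross-terms: 7, 0, 7.5, 28, 37, 31  ⇒  Σ = 110.5
Area = |Σ|/2 = 55.25.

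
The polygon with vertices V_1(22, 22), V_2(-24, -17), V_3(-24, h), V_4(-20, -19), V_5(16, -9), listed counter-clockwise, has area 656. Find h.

-19

The doubled signed area Σ (x_i y_{i+1} − x_{i+1} y_i) is linear in h.
With h=0 it equals 1236; the coefficient of h is -4 (from the two edges through V_3).
So -4·h + 1236 = 2·656 = 1312 ⇒ h = -19.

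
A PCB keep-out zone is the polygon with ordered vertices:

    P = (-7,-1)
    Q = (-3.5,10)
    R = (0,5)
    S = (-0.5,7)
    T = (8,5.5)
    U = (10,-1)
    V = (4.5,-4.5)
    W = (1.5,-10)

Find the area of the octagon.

180.25

Apply the shoelace (surveyor's) formula: 2A = Σ (x_i·y_{i+1} − x_{i+1}·y_i), indices taken mod 8.
Cross-terms: -73.5, -17.5, 2.5, -58.75, -63, -40.5, -38.25, -71.5  ⇒  Σ = -360.5
Area = |Σ|/2 = 180.25.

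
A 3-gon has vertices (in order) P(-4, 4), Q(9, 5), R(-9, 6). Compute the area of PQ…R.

15.5

Apply the shoelace formula: 2A = Σ (x_i·y_{i+1} − x_{i+1}·y_i), indices taken mod 3.
Σ = (-56) + (99) + (-12) = 31
Area = |Σ|/2 = 15.5.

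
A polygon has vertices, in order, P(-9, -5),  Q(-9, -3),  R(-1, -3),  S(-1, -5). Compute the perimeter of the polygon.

|PQ| = √((0)² + (2)²) = √4 = 2
|QR| = √((8)² + (0)²) = √64 = 8
|RS| = √((0)² + (-2)²) = √4 = 2
|SP| = √((-8)² + (0)²) = √64 = 8
Perimeter = 2 + 8 + 2 + 8 = 20.

20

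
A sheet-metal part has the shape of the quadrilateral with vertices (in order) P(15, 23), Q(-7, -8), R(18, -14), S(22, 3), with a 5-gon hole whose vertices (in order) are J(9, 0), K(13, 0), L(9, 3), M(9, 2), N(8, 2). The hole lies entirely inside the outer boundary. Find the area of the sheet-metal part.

Outer boundary:
Apply the surveyor's formula: 2A = Σ (x_i·y_{i+1} − x_{i+1}·y_i), indices taken mod 4.
Cross-terms: 41, 242, 362, 461  ⇒  Σ = 1106
Area = |Σ|/2 = 553.
Hole:
Apply the surveyor's formula: 2A = Σ (x_i·y_{i+1} − x_{i+1}·y_i), indices taken mod 5.
J→K: (9)(0) − (13)(0) = 0
K→L: (13)(3) − (9)(0) = 39
L→M: (9)(2) − (9)(3) = -9
M→N: (9)(2) − (8)(2) = 2
N→J: (8)(0) − (9)(2) = -18
Σ = 14
Area = |Σ|/2 = 7.
Net area = 553 − 7 = 546.

546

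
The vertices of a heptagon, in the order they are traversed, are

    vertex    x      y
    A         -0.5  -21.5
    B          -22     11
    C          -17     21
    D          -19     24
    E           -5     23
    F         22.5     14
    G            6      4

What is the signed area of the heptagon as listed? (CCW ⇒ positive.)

Apply the surveyor's formula: 2A = Σ (x_i·y_{i+1} − x_{i+1}·y_i), indices taken mod 7.
Cross-terms: -478.5, -275, -9, -317, -587.5, 6, -127  ⇒  Σ = -1788
Signed area = Σ/2 = -894 (negative ⇒ clockwise traversal).

-894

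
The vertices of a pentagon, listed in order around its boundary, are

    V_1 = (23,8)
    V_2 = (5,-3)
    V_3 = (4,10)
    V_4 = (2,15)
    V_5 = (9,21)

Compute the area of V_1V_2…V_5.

255.5

Apply Gauss's area formula: 2A = Σ (x_i·y_{i+1} − x_{i+1}·y_i), indices taken mod 5.
V_1→V_2: (23)(-3) − (5)(8) = -109
V_2→V_3: (5)(10) − (4)(-3) = 62
V_3→V_4: (4)(15) − (2)(10) = 40
V_4→V_5: (2)(21) − (9)(15) = -93
V_5→V_1: (9)(8) − (23)(21) = -411
Σ = -511
Area = |Σ|/2 = 255.5.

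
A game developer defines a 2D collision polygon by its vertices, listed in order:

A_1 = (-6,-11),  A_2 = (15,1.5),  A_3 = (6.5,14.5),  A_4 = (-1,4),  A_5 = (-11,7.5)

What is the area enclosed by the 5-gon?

303.375

Apply the surveyor's formula: 2A = Σ (x_i·y_{i+1} − x_{i+1}·y_i), indices taken mod 5.
Σ = (156) + (207.75) + (40.5) + (36.5) + (166) = 606.75
Area = |Σ|/2 = 303.375.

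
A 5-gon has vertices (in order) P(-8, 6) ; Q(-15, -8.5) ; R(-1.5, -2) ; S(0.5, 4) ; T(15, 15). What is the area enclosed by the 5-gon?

Apply the shoelace (surveyor's) formula: 2A = Σ (x_i·y_{i+1} − x_{i+1}·y_i), indices taken mod 5.
Cross-terms: 158, 17.25, -5, -52.5, 210  ⇒  Σ = 327.75
Area = |Σ|/2 = 163.875.

163.875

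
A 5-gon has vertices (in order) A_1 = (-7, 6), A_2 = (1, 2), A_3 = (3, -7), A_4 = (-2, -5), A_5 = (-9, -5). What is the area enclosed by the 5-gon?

Σ = (-20) + (-13) + (-29) + (-35) + (-89) = -186
Area = |Σ|/2 = 93.

93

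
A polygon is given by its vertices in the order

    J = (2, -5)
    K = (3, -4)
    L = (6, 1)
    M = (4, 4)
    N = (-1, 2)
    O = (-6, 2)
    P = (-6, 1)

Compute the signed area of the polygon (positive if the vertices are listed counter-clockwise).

55

Cross-terms: 7, 27, 20, 12, 10, 6, 28  ⇒  Σ = 110
Signed area = Σ/2 = 55 (positive ⇒ counter-clockwise traversal).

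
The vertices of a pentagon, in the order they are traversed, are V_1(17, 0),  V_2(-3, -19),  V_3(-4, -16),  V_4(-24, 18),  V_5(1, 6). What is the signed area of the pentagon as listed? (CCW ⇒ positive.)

Σ = (-323) + (-28) + (-456) + (-162) + (-102) = -1071
Signed area = Σ/2 = -535.5 (negative ⇒ clockwise traversal).

-535.5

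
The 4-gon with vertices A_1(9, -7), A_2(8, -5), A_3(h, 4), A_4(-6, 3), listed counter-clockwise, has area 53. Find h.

3

The doubled signed area Σ (x_i y_{i+1} − x_{i+1} y_i) is linear in h.
With h=0 it equals 82; the coefficient of h is 8 (from the two edges through A_3).
So 8·h + 82 = 2·53 = 106 ⇒ h = 3.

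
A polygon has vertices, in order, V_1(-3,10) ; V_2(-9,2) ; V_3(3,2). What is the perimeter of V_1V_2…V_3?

|V_1V_2| = √((-6)² + (-8)²) = √100 = 10
|V_2V_3| = √((12)² + (0)²) = √144 = 12
|V_3V_1| = √((-6)² + (8)²) = √100 = 10
Perimeter = 10 + 12 + 10 = 32.

32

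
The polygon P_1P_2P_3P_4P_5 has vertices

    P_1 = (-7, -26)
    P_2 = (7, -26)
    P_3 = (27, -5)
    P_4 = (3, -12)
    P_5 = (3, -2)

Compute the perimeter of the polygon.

|P_1P_2| = √((14)² + (0)²) = √196 = 14
|P_2P_3| = √((20)² + (21)²) = √841 = 29
|P_3P_4| = √((-24)² + (-7)²) = √625 = 25
|P_4P_5| = √((0)² + (10)²) = √100 = 10
|P_5P_1| = √((-10)² + (-24)²) = √676 = 26
Perimeter = 14 + 29 + 25 + 10 + 26 = 104.

104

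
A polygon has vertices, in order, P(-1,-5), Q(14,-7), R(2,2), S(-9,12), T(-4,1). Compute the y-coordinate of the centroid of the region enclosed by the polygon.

Apply Gauss's area formula. First the cross-terms c_i = x_i·y_{i+1} − x_{i+1}·y_i:
  77, 42, 42, 39, 21  ⇒  2A = 221, A = 110.5.
Then Σ (y_i + y_{i+1})·c_i = -123, so ȳ = -123 / (6·110.5) = -41/221.

-41/221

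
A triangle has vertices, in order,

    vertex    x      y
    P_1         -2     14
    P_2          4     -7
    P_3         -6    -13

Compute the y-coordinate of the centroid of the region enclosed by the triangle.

-2

Apply the shoelace formula. First the cross-terms c_i = x_i·y_{i+1} − x_{i+1}·y_i:
  -42, -94, -110  ⇒  2A = -246, A = -123.
Then Σ (y_i + y_{i+1})·c_i = 1476, so ȳ = 1476 / (6·(-123)) = -2.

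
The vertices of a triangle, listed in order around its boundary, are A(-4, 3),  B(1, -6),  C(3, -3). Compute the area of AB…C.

Apply the shoelace formula: 2A = Σ (x_i·y_{i+1} − x_{i+1}·y_i), indices taken mod 3.
Σ = (21) + (15) + (-3) = 33
Area = |Σ|/2 = 16.5.

16.5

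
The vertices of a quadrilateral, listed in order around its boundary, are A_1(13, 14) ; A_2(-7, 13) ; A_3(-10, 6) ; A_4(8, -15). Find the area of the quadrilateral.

Apply the shoelace formula: 2A = Σ (x_i·y_{i+1} − x_{i+1}·y_i), indices taken mod 4.
Cross-terms: 267, 88, 102, 307  ⇒  Σ = 764
Area = |Σ|/2 = 382.

382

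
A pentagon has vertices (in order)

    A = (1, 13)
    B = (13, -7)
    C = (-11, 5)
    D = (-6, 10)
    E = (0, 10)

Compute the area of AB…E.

Apply Gauss's area formula: 2A = Σ (x_i·y_{i+1} − x_{i+1}·y_i), indices taken mod 5.
A→B: (1)(-7) − (13)(13) = -176
B→C: (13)(5) − (-11)(-7) = -12
C→D: (-11)(10) − (-6)(5) = -80
D→E: (-6)(10) − (0)(10) = -60
E→A: (0)(13) − (1)(10) = -10
Σ = -338
Area = |Σ|/2 = 169.

169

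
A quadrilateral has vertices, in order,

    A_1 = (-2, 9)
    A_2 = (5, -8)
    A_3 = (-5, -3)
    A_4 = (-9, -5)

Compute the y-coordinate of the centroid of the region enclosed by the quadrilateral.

Apply the surveyor's formula. First the cross-terms c_i = x_i·y_{i+1} − x_{i+1}·y_i:
  -29, -55, -2, -91  ⇒  2A = -177, A = -88.5.
Then Σ (y_i + y_{i+1})·c_i = 228, so ȳ = 228 / (6·(-88.5)) = -76/177.

-76/177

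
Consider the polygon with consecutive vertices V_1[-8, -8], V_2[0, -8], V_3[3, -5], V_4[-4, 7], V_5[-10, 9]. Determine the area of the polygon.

137.5

Cross-terms: 64, 24, 1, 34, 152  ⇒  Σ = 275
Area = |Σ|/2 = 137.5.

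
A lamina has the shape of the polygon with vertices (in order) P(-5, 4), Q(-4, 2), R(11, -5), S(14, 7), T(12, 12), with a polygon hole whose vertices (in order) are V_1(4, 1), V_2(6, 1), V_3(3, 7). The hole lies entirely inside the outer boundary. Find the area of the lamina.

Outer boundary:
P→Q: (-5)(2) − (-4)(4) = 6
Q→R: (-4)(-5) − (11)(2) = -2
R→S: (11)(7) − (14)(-5) = 147
S→T: (14)(12) − (12)(7) = 84
T→P: (12)(4) − (-5)(12) = 108
Σ = 343
Area = |Σ|/2 = 171.5.
Hole:
V_1→V_2: (4)(1) − (6)(1) = -2
V_2→V_3: (6)(7) − (3)(1) = 39
V_3→V_1: (3)(1) − (4)(7) = -25
Σ = 12
Area = |Σ|/2 = 6.
Net area = 171.5 − 6 = 165.5.

165.5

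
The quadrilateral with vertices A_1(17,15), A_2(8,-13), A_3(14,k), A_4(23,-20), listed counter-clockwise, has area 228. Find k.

Write out the shoelace sum; only the two edges meeting at A_3 involve k:
2·Area = [(8·k − 14·(-13)) + (14·(-20) − 23·k)] + 344
       = -15·k + 246 = 456
⇒ k = -14.

-14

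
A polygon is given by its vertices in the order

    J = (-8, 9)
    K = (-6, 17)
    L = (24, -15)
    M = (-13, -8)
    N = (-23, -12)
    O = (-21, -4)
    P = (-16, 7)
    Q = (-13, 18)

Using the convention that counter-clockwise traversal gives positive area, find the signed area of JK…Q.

Σ = (-82) + (-318) + (-387) + (-28) + (-160) + (-211) + (-197) + (27) = -1356
Signed area = Σ/2 = -678 (negative ⇒ clockwise traversal).

-678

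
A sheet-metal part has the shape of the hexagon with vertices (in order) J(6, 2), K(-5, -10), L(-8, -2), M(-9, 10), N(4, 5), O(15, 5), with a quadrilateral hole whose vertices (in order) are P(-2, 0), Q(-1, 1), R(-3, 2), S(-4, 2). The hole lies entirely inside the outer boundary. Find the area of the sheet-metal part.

176.5

Outer boundary:
Σ = (-50) + (-70) + (-98) + (-85) + (-55) + (0) = -358
Area = |Σ|/2 = 179.
Hole:
Apply the shoelace (surveyor's) formula: 2A = Σ (x_i·y_{i+1} − x_{i+1}·y_i), indices taken mod 4.
P→Q: (-2)(1) − (-1)(0) = -2
Q→R: (-1)(2) − (-3)(1) = 1
R→S: (-3)(2) − (-4)(2) = 2
S→P: (-4)(0) − (-2)(2) = 4
Σ = 5
Area = |Σ|/2 = 2.5.
Net area = 179 − 2.5 = 176.5.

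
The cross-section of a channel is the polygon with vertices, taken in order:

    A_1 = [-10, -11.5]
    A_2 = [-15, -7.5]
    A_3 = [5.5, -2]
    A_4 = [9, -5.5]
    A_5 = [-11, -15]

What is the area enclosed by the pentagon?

128.75

Apply Gauss's area formula: 2A = Σ (x_i·y_{i+1} − x_{i+1}·y_i), indices taken mod 5.
A_1→A_2: (-10)(-7.5) − (-15)(-11.5) = -97.5
A_2→A_3: (-15)(-2) − (5.5)(-7.5) = 71.25
A_3→A_4: (5.5)(-5.5) − (9)(-2) = -12.25
A_4→A_5: (9)(-15) − (-11)(-5.5) = -195.5
A_5→A_1: (-11)(-11.5) − (-10)(-15) = -23.5
Σ = -257.5
Area = |Σ|/2 = 128.75.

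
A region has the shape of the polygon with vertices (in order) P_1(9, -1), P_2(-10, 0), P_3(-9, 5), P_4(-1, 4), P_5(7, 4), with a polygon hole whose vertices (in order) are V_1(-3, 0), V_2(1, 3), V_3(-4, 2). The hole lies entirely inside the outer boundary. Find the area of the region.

Outer boundary:
Cross-terms: -10, -50, -31, -32, -43  ⇒  Σ = -166
Area = |Σ|/2 = 83.
Hole:
Apply the shoelace (surveyor's) formula: 2A = Σ (x_i·y_{i+1} − x_{i+1}·y_i), indices taken mod 3.
Cross-terms: -9, 14, 6  ⇒  Σ = 11
Area = |Σ|/2 = 5.5.
Net area = 83 − 5.5 = 77.5.

77.5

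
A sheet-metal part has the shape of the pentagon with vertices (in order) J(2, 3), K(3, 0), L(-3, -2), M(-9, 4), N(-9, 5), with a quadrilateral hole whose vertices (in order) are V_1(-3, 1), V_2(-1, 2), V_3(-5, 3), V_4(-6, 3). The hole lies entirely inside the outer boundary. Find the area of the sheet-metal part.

41.5

Outer boundary:
Cross-terms: -9, -6, -30, -9, -37  ⇒  Σ = -91
Area = |Σ|/2 = 45.5.
Hole:
Apply the surveyor's formula: 2A = Σ (x_i·y_{i+1} − x_{i+1}·y_i), indices taken mod 4.
Σ = (-5) + (7) + (3) + (3) = 8
Area = |Σ|/2 = 4.
Net area = 45.5 − 4 = 41.5.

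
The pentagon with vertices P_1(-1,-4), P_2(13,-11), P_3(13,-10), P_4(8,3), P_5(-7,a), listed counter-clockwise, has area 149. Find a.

The doubled signed area Σ (x_i y_{i+1} − x_{i+1} y_i) is linear in a.
With a=0 it equals 244; the coefficient of a is 9 (from the two edges through P_5).
So 9·a + 244 = 2·149 = 298 ⇒ a = 6.

6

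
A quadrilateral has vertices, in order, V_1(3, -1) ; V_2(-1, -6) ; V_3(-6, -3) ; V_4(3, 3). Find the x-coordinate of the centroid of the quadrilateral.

Apply the shoelace formula. First the cross-terms c_i = x_i·y_{i+1} − x_{i+1}·y_i:
  -19, -33, -9, -12  ⇒  2A = -73, A = -36.5.
Then Σ (x_i + x_{i+1})·c_i = 148, so x̄ = 148 / (6·(-36.5)) = -148/219.

-148/219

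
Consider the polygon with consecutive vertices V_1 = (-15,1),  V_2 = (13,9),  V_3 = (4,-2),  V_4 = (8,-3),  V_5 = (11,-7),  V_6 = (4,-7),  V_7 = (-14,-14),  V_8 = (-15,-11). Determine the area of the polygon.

Apply Gauss's area formula: 2A = Σ (x_i·y_{i+1} − x_{i+1}·y_i), indices taken mod 8.
V_1→V_2: (-15)(9) − (13)(1) = -148
V_2→V_3: (13)(-2) − (4)(9) = -62
V_3→V_4: (4)(-3) − (8)(-2) = 4
V_4→V_5: (8)(-7) − (11)(-3) = -23
V_5→V_6: (11)(-7) − (4)(-7) = -49
V_6→V_7: (4)(-14) − (-14)(-7) = -154
V_7→V_8: (-14)(-11) − (-15)(-14) = -56
V_8→V_1: (-15)(1) − (-15)(-11) = -180
Σ = -668
Area = |Σ|/2 = 334.

334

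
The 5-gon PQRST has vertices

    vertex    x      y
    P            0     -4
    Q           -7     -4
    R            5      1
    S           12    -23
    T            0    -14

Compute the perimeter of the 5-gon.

70

|PQ| = √((-7)² + (0)²) = √49 = 7
|QR| = √((12)² + (5)²) = √169 = 13
|RS| = √((7)² + (-24)²) = √625 = 25
|ST| = √((-12)² + (9)²) = √225 = 15
|TP| = √((0)² + (10)²) = √100 = 10
Perimeter = 7 + 13 + 25 + 15 + 10 = 70.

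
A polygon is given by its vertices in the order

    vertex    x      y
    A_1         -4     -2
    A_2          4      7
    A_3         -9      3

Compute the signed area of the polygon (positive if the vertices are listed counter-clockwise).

42.5

Apply the surveyor's formula: 2A = Σ (x_i·y_{i+1} − x_{i+1}·y_i), indices taken mod 3.
A_1→A_2: (-4)(7) − (4)(-2) = -20
A_2→A_3: (4)(3) − (-9)(7) = 75
A_3→A_1: (-9)(-2) − (-4)(3) = 30
Σ = 85
Signed area = Σ/2 = 42.5 (positive ⇒ counter-clockwise traversal).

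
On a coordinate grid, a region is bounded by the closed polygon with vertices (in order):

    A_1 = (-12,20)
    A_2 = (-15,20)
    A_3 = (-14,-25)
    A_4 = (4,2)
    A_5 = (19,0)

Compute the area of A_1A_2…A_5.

564.5

Apply Gauss's area formula: 2A = Σ (x_i·y_{i+1} − x_{i+1}·y_i), indices taken mod 5.
Cross-terms: 60, 655, 72, -38, 380  ⇒  Σ = 1129
Area = |Σ|/2 = 564.5.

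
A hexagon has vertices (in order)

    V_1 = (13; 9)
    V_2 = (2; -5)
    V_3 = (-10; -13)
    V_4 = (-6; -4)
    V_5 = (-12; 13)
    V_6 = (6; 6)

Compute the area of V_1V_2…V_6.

248.5

Cross-terms: -83, -76, -38, -126, -150, -24  ⇒  Σ = -497
Area = |Σ|/2 = 248.5.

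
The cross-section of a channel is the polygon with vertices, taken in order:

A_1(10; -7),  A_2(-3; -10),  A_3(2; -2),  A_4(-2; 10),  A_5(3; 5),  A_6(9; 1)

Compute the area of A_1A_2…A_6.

117

Σ = (-121) + (26) + (16) + (-40) + (-42) + (-73) = -234
Area = |Σ|/2 = 117.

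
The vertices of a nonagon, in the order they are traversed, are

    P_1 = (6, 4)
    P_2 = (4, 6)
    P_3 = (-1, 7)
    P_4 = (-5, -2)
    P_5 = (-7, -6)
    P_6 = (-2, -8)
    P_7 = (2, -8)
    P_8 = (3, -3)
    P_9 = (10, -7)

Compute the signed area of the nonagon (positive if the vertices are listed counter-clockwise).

146

Apply Gauss's area formula: 2A = Σ (x_i·y_{i+1} − x_{i+1}·y_i), indices taken mod 9.
Σ = (20) + (34) + (37) + (16) + (44) + (32) + (18) + (9) + (82) = 292
Signed area = Σ/2 = 146 (positive ⇒ counter-clockwise traversal).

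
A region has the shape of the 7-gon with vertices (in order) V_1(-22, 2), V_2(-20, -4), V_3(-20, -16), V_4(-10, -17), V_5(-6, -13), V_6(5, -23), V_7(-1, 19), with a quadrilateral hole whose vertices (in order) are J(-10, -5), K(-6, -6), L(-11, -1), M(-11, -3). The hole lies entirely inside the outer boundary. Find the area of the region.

625

Outer boundary:
Σ = (128) + (240) + (180) + (28) + (203) + (72) + (416) = 1267
Area = |Σ|/2 = 633.5.
Hole:
Cross-terms: 30, -60, 22, 25  ⇒  Σ = 17
Area = |Σ|/2 = 8.5.
Net area = 633.5 − 8.5 = 625.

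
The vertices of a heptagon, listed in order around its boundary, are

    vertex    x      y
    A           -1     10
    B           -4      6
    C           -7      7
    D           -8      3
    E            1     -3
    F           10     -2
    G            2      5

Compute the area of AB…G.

105.5

Apply the shoelace (surveyor's) formula: 2A = Σ (x_i·y_{i+1} − x_{i+1}·y_i), indices taken mod 7.
Cross-terms: 34, 14, 35, 21, 28, 54, 25  ⇒  Σ = 211
Area = |Σ|/2 = 105.5.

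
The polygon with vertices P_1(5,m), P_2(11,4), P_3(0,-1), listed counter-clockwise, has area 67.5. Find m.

-11

The doubled signed area Σ (x_i y_{i+1} − x_{i+1} y_i) is linear in m.
With m=0 it equals 14; the coefficient of m is -11 (from the two edges through P_1).
So -11·m + 14 = 2·67.5 = 135 ⇒ m = -11.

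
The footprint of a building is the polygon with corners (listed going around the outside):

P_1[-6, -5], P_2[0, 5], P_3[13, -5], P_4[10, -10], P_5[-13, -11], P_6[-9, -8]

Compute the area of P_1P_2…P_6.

Σ = (-30) + (-65) + (-80) + (-240) + (5) + (-3) = -413
Area = |Σ|/2 = 206.5.

206.5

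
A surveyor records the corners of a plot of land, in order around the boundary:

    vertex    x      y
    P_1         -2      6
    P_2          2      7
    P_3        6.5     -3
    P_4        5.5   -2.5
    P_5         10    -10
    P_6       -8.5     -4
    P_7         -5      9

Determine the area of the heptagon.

Cross-terms: -26, -51.5, 0.25, -30, -125, -96.5, -12  ⇒  Σ = -340.75
Area = |Σ|/2 = 170.375.

170.375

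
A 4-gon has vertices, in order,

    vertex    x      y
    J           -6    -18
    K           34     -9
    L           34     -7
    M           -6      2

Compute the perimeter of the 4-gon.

104

|JK| = √((40)² + (9)²) = √1681 = 41
|KL| = √((0)² + (2)²) = √4 = 2
|LM| = √((-40)² + (9)²) = √1681 = 41
|MJ| = √((0)² + (-20)²) = √400 = 20
Perimeter = 41 + 2 + 41 + 20 = 104.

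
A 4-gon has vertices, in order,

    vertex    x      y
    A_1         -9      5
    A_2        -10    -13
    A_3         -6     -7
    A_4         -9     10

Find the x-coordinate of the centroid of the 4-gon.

-670/81

Apply the shoelace (surveyor's) formula. First the cross-terms c_i = x_i·y_{i+1} − x_{i+1}·y_i:
  167, -8, -123, 45  ⇒  2A = 81, A = 40.5.
Then Σ (x_i + x_{i+1})·c_i = -2010, so x̄ = -2010 / (6·40.5) = -670/81.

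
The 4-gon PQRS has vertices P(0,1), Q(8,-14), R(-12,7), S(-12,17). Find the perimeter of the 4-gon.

|PQ| = √((8)² + (-15)²) = √289 = 17
|QR| = √((-20)² + (21)²) = √841 = 29
|RS| = √((0)² + (10)²) = √100 = 10
|SP| = √((12)² + (-16)²) = √400 = 20
Perimeter = 17 + 29 + 10 + 20 = 76.

76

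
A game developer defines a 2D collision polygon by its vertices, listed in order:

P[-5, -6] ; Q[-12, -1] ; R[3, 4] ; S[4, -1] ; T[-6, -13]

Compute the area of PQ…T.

109

Apply the shoelace (surveyor's) formula: 2A = Σ (x_i·y_{i+1} − x_{i+1}·y_i), indices taken mod 5.
Cross-terms: -67, -45, -19, -58, -29  ⇒  Σ = -218
Area = |Σ|/2 = 109.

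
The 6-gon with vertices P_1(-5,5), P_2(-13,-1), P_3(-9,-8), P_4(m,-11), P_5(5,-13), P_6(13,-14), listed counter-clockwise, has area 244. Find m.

Write out the shoelace sum; only the two edges meeting at P_4 involve m:
2·Area = [((-9)·(-11) − m·(-8)) + (m·(-13) − 5·(-11))] + 259
       = -5·m + 413 = 488
⇒ m = -15.

-15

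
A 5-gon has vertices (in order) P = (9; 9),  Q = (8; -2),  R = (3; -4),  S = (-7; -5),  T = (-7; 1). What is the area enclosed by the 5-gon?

Apply the shoelace (surveyor's) formula: 2A = Σ (x_i·y_{i+1} − x_{i+1}·y_i), indices taken mod 5.
Σ = (-90) + (-26) + (-43) + (-42) + (-72) = -273
Area = |Σ|/2 = 136.5.

136.5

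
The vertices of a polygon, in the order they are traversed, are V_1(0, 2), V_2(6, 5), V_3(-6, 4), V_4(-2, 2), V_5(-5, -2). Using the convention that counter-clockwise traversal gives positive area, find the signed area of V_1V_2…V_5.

Apply the surveyor's formula: 2A = Σ (x_i·y_{i+1} − x_{i+1}·y_i), indices taken mod 5.
Σ = (-12) + (54) + (-4) + (14) + (-10) = 42
Signed area = Σ/2 = 21 (positive ⇒ counter-clockwise traversal).

21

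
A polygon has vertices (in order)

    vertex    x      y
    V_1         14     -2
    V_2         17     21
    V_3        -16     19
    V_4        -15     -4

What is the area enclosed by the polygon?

711

Apply the surveyor's formula: 2A = Σ (x_i·y_{i+1} − x_{i+1}·y_i), indices taken mod 4.
Σ = (328) + (659) + (349) + (86) = 1422
Area = |Σ|/2 = 711.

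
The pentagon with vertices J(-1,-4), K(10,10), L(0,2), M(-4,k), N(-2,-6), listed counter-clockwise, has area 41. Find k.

-1

Write out the shoelace sum; only the two edges meeting at M involve k:
2·Area = [(0·k − (-4)·2) + ((-4)·(-6) − (-2)·k)] + 52
       = 2·k + 84 = 82
⇒ k = -1.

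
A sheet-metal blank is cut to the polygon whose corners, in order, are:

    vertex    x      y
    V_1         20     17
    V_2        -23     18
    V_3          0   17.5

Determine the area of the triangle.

Apply the shoelace (surveyor's) formula: 2A = Σ (x_i·y_{i+1} − x_{i+1}·y_i), indices taken mod 3.
Cross-terms: 751, -402.5, -350  ⇒  Σ = -1.5
Area = |Σ|/2 = 0.75.

0.75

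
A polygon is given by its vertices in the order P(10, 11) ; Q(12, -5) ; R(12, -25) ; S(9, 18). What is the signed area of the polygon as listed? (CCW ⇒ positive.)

-31

Apply the surveyor's formula: 2A = Σ (x_i·y_{i+1} − x_{i+1}·y_i), indices taken mod 4.
P→Q: (10)(-5) − (12)(11) = -182
Q→R: (12)(-25) − (12)(-5) = -240
R→S: (12)(18) − (9)(-25) = 441
S→P: (9)(11) − (10)(18) = -81
Σ = -62
Signed area = Σ/2 = -31 (negative ⇒ clockwise traversal).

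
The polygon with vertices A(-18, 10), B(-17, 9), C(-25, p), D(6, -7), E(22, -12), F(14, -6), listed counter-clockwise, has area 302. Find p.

-2

The doubled signed area Σ (x_i y_{i+1} − x_{i+1} y_i) is linear in p.
With p=0 it equals 558; the coefficient of p is -23 (from the two edges through C).
So -23·p + 558 = 2·302 = 604 ⇒ p = -2.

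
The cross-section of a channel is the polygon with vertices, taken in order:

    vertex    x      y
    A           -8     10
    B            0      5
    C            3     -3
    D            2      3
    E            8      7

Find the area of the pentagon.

A→B: (-8)(5) − (0)(10) = -40
B→C: (0)(-3) − (3)(5) = -15
C→D: (3)(3) − (2)(-3) = 15
D→E: (2)(7) − (8)(3) = -10
E→A: (8)(10) − (-8)(7) = 136
Σ = 86
Area = |Σ|/2 = 43.

43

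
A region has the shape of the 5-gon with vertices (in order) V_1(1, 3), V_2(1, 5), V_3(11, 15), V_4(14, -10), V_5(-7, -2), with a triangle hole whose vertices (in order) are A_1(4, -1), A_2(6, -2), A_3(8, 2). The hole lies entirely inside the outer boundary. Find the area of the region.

232.5

Outer boundary:
Apply the shoelace (surveyor's) formula: 2A = Σ (x_i·y_{i+1} − x_{i+1}·y_i), indices taken mod 5.
V_1→V_2: (1)(5) − (1)(3) = 2
V_2→V_3: (1)(15) − (11)(5) = -40
V_3→V_4: (11)(-10) − (14)(15) = -320
V_4→V_5: (14)(-2) − (-7)(-10) = -98
V_5→V_1: (-7)(3) − (1)(-2) = -19
Σ = -475
Area = |Σ|/2 = 237.5.
Hole:
Σ = (-2) + (28) + (-16) = 10
Area = |Σ|/2 = 5.
Net area = 237.5 − 5 = 232.5.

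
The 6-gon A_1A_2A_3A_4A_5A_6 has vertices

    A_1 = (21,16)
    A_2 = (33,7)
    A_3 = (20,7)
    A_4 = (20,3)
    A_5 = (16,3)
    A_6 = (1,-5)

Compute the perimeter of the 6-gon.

82

|A_1A_2| = √((12)² + (-9)²) = √225 = 15
|A_2A_3| = √((-13)² + (0)²) = √169 = 13
|A_3A_4| = √((0)² + (-4)²) = √16 = 4
|A_4A_5| = √((-4)² + (0)²) = √16 = 4
|A_5A_6| = √((-15)² + (-8)²) = √289 = 17
|A_6A_1| = √((20)² + (21)²) = √841 = 29
Perimeter = 15 + 13 + 4 + 4 + 17 + 29 = 82.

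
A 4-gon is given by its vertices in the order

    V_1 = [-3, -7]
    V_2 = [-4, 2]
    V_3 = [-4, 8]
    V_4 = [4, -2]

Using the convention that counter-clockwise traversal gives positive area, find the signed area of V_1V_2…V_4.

-58

Apply Gauss's area formula: 2A = Σ (x_i·y_{i+1} − x_{i+1}·y_i), indices taken mod 4.
Cross-terms: -34, -24, -24, -34  ⇒  Σ = -116
Signed area = Σ/2 = -58 (negative ⇒ clockwise traversal).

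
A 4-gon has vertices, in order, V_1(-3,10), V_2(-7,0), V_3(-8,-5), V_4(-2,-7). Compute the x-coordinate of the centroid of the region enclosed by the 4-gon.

Apply the surveyor's formula. First the cross-terms c_i = x_i·y_{i+1} − x_{i+1}·y_i:
  70, 35, 46, -41  ⇒  2A = 110, A = 55.
Then Σ (x_i + x_{i+1})·c_i = -1480, so x̄ = -1480 / (6·55) = -148/33.

-148/33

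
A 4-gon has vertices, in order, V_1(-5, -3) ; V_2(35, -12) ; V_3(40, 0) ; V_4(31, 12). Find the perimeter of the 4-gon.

|V_1V_2| = √((40)² + (-9)²) = √1681 = 41
|V_2V_3| = √((5)² + (12)²) = √169 = 13
|V_3V_4| = √((-9)² + (12)²) = √225 = 15
|V_4V_1| = √((-36)² + (-15)²) = √1521 = 39
Perimeter = 41 + 13 + 15 + 39 = 108.

108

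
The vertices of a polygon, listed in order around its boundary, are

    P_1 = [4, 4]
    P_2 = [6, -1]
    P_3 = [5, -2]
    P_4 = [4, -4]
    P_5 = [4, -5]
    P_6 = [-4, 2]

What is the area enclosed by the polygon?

Apply the surveyor's formula: 2A = Σ (x_i·y_{i+1} − x_{i+1}·y_i), indices taken mod 6.
Σ = (-28) + (-7) + (-12) + (-4) + (-12) + (-24) = -87
Area = |Σ|/2 = 43.5.

43.5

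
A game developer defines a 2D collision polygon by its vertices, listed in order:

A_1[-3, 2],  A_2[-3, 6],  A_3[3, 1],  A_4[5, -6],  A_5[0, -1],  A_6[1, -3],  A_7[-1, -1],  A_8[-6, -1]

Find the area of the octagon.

A_1→A_2: (-3)(6) − (-3)(2) = -12
A_2→A_3: (-3)(1) − (3)(6) = -21
A_3→A_4: (3)(-6) − (5)(1) = -23
A_4→A_5: (5)(-1) − (0)(-6) = -5
A_5→A_6: (0)(-3) − (1)(-1) = 1
A_6→A_7: (1)(-1) − (-1)(-3) = -4
A_7→A_8: (-1)(-1) − (-6)(-1) = -5
A_8→A_1: (-6)(2) − (-3)(-1) = -15
Σ = -84
Area = |Σ|/2 = 42.

42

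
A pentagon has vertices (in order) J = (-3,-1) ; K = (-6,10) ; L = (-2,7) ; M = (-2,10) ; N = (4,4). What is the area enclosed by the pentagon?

52

Apply the shoelace (surveyor's) formula: 2A = Σ (x_i·y_{i+1} − x_{i+1}·y_i), indices taken mod 5.
Σ = (-36) + (-22) + (-6) + (-48) + (8) = -104
Area = |Σ|/2 = 52.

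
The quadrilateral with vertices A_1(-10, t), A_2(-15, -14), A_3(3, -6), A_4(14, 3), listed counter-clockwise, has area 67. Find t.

Write out the shoelace sum; only the two edges meeting at A_1 involve t:
2·Area = [(14·t − (-10)·3) + ((-10)·(-14) − (-15)·t)] + 225
       = 29·t + 395 = 134
⇒ t = -9.

-9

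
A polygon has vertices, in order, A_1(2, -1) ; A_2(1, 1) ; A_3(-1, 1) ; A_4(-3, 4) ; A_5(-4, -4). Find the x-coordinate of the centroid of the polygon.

Apply Gauss's area formula. First the cross-terms c_i = x_i·y_{i+1} − x_{i+1}·y_i:
  3, 2, -1, 28, 12  ⇒  2A = 44, A = 22.
Then Σ (x_i + x_{i+1})·c_i = -207, so x̄ = -207 / (6·22) = -69/44.

-69/44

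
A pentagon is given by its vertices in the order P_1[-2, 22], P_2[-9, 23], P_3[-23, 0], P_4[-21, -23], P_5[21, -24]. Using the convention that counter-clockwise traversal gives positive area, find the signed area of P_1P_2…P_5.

1305.5

Apply Gauss's area formula: 2A = Σ (x_i·y_{i+1} − x_{i+1}·y_i), indices taken mod 5.
Σ = (152) + (529) + (529) + (987) + (414) = 2611
Signed area = Σ/2 = 1305.5 (positive ⇒ counter-clockwise traversal).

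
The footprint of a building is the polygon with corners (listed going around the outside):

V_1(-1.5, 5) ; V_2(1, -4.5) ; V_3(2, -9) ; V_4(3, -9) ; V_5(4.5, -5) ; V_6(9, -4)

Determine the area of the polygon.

V_1→V_2: (-1.5)(-4.5) − (1)(5) = 1.75
V_2→V_3: (1)(-9) − (2)(-4.5) = 0
V_3→V_4: (2)(-9) − (3)(-9) = 9
V_4→V_5: (3)(-5) − (4.5)(-9) = 25.5
V_5→V_6: (4.5)(-4) − (9)(-5) = 27
V_6→V_1: (9)(5) − (-1.5)(-4) = 39
Σ = 102.25
Area = |Σ|/2 = 51.125.

51.125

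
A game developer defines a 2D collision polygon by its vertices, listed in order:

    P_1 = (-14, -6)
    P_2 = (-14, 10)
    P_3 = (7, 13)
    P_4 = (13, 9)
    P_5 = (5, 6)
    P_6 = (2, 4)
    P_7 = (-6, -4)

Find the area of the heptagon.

Σ = (-224) + (-252) + (-106) + (33) + (8) + (16) + (-20) = -545
Area = |Σ|/2 = 272.5.

272.5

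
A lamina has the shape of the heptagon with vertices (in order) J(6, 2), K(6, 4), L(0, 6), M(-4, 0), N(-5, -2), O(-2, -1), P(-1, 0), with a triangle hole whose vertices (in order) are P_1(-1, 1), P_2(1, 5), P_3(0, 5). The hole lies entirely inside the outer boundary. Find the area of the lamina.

37

Outer boundary:
Apply the shoelace formula: 2A = Σ (x_i·y_{i+1} − x_{i+1}·y_i), indices taken mod 7.
Cross-terms: 12, 36, 24, 8, 1, -1, -2  ⇒  Σ = 78
Area = |Σ|/2 = 39.
Hole:
Apply the shoelace (surveyor's) formula: 2A = Σ (x_i·y_{i+1} − x_{i+1}·y_i), indices taken mod 3.
P_1→P_2: (-1)(5) − (1)(1) = -6
P_2→P_3: (1)(5) − (0)(5) = 5
P_3→P_1: (0)(1) − (-1)(5) = 5
Σ = 4
Area = |Σ|/2 = 2.
Net area = 39 − 2 = 37.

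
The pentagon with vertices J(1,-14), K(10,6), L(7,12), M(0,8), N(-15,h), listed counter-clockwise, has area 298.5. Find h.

Write out the shoelace sum; only the two edges meeting at N involve h:
2·Area = [(0·h − (-15)·8) + ((-15)·(-14) − 1·h)] + 280
       = -1·h + 610 = 597
⇒ h = 13.

13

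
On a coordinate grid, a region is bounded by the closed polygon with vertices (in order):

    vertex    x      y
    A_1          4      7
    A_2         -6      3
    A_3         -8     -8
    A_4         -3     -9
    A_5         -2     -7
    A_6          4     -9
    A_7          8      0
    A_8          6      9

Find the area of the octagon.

186.5

Cross-terms: 54, 72, 48, 3, 46, 72, 72, 6  ⇒  Σ = 373
Area = |Σ|/2 = 186.5.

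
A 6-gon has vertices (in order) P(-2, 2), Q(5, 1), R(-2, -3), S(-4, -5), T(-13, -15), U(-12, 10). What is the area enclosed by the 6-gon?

Apply Gauss's area formula: 2A = Σ (x_i·y_{i+1} − x_{i+1}·y_i), indices taken mod 6.
Σ = (-12) + (-13) + (-2) + (-5) + (-310) + (-4) = -346
Area = |Σ|/2 = 173.

173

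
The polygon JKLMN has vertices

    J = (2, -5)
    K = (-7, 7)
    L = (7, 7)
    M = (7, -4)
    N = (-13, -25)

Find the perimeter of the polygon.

|JK| = √((-9)² + (12)²) = √225 = 15
|KL| = √((14)² + (0)²) = √196 = 14
|LM| = √((0)² + (-11)²) = √121 = 11
|MN| = √((-20)² + (-21)²) = √841 = 29
|NJ| = √((15)² + (20)²) = √625 = 25
Perimeter = 15 + 14 + 11 + 29 + 25 = 94.

94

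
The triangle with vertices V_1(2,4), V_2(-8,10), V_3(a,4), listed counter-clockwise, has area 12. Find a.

-2

Write out the shoelace sum; only the two edges meeting at V_3 involve a:
2·Area = [((-8)·4 − a·10) + (a·4 − 2·4)] + 52
       = -6·a + 12 = 24
⇒ a = -2.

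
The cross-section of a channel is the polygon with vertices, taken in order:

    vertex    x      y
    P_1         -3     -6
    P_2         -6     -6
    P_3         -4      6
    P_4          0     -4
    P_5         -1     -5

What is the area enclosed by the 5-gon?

37.5

Apply the shoelace formula: 2A = Σ (x_i·y_{i+1} − x_{i+1}·y_i), indices taken mod 5.
P_1→P_2: (-3)(-6) − (-6)(-6) = -18
P_2→P_3: (-6)(6) − (-4)(-6) = -60
P_3→P_4: (-4)(-4) − (0)(6) = 16
P_4→P_5: (0)(-5) − (-1)(-4) = -4
P_5→P_1: (-1)(-6) − (-3)(-5) = -9
Σ = -75
Area = |Σ|/2 = 37.5.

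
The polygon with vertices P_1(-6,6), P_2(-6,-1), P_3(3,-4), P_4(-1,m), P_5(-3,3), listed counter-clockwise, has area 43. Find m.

4

Write out the shoelace sum; only the two edges meeting at P_4 involve m:
2·Area = [(3·m − (-1)·(-4)) + ((-1)·3 − (-3)·m)] + 69
       = 6·m + 62 = 86
⇒ m = 4.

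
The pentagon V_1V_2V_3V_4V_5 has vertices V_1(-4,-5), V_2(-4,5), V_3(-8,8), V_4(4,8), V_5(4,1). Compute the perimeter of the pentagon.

44

|V_1V_2| = √((0)² + (10)²) = √100 = 10
|V_2V_3| = √((-4)² + (3)²) = √25 = 5
|V_3V_4| = √((12)² + (0)²) = √144 = 12
|V_4V_5| = √((0)² + (-7)²) = √49 = 7
|V_5V_1| = √((-8)² + (-6)²) = √100 = 10
Perimeter = 10 + 5 + 12 + 7 + 10 = 44.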